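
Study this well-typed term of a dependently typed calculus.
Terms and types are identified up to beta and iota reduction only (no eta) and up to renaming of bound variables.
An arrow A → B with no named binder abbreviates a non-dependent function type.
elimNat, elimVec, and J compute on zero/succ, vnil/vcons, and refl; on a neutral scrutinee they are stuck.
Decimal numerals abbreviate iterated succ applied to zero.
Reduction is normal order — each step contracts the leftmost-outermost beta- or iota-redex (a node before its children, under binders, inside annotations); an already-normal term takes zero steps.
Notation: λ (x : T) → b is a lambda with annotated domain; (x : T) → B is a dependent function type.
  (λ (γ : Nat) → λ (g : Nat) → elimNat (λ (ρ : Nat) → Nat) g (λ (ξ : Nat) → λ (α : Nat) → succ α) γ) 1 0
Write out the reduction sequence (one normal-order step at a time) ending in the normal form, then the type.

reduction (normal order):
  (λ (γ : Nat) → λ (g : Nat) → elimNat (λ (ρ : Nat) → Nat) g (λ (ξ : Nat) → λ (α : Nat) → succ α) γ) 1 0
  ~> (λ (γ : Nat) → elimNat (λ (g : Nat) → Nat) γ (λ (ρ : Nat) → λ (ξ : Nat) → succ ξ) 1) 0
  ~> elimNat (λ (γ : Nat) → Nat) 0 (λ (g : Nat) → λ (ρ : Nat) → succ ρ) 1
  ~> (λ (γ : Nat) → λ (g : Nat) → succ g) 0 (elimNat (λ (ρ : Nat) → Nat) 0 (λ (ξ : Nat) → λ (α : Nat) → succ α) 0)
  ~> (λ (γ : Nat) → succ γ) (elimNat (λ (g : Nat) → Nat) 0 (λ (ρ : Nat) → λ (ξ : Nat) → succ ξ) 0)
  ~> succ (elimNat (λ (γ : Nat) → Nat) 0 (λ (g : Nat) → λ (ρ : Nat) → succ ρ) 0)
  ~> 1
type:
  Nat


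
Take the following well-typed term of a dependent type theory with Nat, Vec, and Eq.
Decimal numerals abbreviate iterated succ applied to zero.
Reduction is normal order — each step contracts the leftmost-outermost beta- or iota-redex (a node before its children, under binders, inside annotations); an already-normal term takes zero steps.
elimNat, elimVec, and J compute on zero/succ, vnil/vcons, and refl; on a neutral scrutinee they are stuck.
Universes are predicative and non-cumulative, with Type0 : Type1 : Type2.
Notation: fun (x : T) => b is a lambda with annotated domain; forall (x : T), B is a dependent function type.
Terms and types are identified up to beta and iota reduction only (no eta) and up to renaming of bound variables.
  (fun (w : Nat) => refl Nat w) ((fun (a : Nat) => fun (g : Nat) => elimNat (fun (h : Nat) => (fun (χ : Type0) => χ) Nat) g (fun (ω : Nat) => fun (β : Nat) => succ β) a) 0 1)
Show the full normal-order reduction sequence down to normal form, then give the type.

reduction (normal order):
  (fun (w : Nat) => refl Nat w) ((fun (a : Nat) => fun (g : Nat) => elimNat (fun (h : Nat) => (fun (χ : Type0) => χ) Nat) g (fun (ω : Nat) => fun (β : Nat) => succ β) a) 0 1)
  ~> refl Nat ((fun (w : Nat) => fun (a : Nat) => elimNat (fun (g : Nat) => (fun (h : Type0) => h) Nat) a (fun (χ : Nat) => fun (ω : Nat) => succ ω) w) 0 1)
  ~> refl Nat ((fun (w : Nat) => elimNat (fun (a : Nat) => (fun (g : Type0) => g) Nat) w (fun (h : Nat) => fun (χ : Nat) => succ χ) 0) 1)
  ~> refl Nat (elimNat (fun (w : Nat) => (fun (a : Type0) => a) Nat) 1 (fun (g : Nat) => fun (h : Nat) => succ h) 0)
  ~> refl Nat 1
the term's type:
  Eq Nat 1 1


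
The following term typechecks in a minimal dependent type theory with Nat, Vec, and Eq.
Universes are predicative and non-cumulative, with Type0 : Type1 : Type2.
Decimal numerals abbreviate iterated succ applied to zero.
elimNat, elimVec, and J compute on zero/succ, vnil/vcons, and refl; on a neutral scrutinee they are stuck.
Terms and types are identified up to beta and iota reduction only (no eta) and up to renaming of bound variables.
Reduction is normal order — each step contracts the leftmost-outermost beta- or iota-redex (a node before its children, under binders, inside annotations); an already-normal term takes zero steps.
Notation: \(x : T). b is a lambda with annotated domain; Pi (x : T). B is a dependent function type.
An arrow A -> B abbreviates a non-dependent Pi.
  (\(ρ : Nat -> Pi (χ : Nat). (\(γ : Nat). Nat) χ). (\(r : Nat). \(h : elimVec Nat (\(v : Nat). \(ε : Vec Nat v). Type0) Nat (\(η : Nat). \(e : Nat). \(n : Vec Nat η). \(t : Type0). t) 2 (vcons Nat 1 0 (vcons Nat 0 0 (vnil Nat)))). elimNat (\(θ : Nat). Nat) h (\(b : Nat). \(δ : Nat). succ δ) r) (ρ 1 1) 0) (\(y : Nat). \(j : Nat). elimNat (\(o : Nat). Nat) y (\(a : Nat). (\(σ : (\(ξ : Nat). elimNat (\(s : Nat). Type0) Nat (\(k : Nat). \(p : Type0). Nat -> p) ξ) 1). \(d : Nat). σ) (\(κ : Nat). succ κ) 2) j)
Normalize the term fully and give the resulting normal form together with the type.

resulting normal form:
  2
the term's type:
  Nat


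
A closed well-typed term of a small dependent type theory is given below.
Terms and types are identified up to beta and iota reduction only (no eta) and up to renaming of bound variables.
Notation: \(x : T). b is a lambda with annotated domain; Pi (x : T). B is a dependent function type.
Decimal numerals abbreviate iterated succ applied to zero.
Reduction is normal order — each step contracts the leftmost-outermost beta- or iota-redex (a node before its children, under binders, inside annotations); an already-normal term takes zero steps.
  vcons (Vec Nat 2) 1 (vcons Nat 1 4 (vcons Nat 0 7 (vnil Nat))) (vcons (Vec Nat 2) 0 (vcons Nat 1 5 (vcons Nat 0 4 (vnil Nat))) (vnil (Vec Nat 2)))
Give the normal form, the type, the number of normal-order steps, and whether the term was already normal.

resulting normal form:
  vcons (Vec Nat 2) 1 (vcons Nat 1 4 (vcons Nat 0 7 (vnil Nat))) (vcons (Vec Nat 2) 0 (vcons Nat 1 5 (vcons Nat 0 4 (vnil Nat))) (vnil (Vec Nat 2)))
type:
  Vec (Vec Nat 2) 2
steps to reach normal form (normal order): 0
term was already normal: yes


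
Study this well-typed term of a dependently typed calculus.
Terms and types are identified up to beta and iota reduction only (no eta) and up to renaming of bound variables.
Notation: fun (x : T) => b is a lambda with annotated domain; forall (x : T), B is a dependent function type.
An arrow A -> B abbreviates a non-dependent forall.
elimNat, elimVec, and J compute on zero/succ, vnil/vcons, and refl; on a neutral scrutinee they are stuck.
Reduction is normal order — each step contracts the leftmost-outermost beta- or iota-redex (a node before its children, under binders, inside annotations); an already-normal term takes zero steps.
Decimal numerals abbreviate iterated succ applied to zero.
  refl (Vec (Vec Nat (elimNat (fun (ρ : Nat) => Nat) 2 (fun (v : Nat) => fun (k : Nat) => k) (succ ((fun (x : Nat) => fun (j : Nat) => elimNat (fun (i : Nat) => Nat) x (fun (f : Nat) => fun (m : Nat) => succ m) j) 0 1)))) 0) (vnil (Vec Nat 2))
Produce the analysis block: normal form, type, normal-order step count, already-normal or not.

normal form:
  refl (Vec (Vec Nat 2) 0) (vnil (Vec Nat 2))
type:
  Eq (Vec (Vec Nat 2) 0) (vnil (Vec Nat 2)) (vnil (Vec Nat 2))
steps to reach normal form (normal order): 13
already normal: no
first contracted redex: an elimNat iota-redex


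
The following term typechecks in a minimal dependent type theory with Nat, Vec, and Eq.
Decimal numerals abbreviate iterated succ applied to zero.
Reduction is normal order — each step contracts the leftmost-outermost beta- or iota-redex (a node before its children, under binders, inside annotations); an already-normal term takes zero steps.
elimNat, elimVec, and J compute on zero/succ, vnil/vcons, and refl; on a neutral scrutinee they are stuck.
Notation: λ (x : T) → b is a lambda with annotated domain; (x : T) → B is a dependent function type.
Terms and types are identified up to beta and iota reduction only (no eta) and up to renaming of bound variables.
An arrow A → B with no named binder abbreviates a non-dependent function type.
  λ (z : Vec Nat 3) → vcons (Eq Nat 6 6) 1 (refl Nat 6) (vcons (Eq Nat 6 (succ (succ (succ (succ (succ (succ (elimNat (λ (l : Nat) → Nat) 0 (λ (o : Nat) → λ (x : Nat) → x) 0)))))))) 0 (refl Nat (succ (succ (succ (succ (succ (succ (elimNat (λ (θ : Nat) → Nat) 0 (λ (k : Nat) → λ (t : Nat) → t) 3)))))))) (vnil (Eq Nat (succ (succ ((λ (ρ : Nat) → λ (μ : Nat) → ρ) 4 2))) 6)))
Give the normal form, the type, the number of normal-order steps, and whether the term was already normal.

reduced normal form:
  λ (z : Vec Nat 3) → vcons (Eq Nat 6 6) 1 (refl Nat 6) (vcons (Eq Nat 6 6) 0 (refl Nat 6) (vnil (Eq Nat 6 6)))
the term's type:
  Vec Nat 3 → Vec (Eq Nat 6 6) 2
reduction steps (normal order): 13
already normal: no
first redex: an elimNat iota-redex


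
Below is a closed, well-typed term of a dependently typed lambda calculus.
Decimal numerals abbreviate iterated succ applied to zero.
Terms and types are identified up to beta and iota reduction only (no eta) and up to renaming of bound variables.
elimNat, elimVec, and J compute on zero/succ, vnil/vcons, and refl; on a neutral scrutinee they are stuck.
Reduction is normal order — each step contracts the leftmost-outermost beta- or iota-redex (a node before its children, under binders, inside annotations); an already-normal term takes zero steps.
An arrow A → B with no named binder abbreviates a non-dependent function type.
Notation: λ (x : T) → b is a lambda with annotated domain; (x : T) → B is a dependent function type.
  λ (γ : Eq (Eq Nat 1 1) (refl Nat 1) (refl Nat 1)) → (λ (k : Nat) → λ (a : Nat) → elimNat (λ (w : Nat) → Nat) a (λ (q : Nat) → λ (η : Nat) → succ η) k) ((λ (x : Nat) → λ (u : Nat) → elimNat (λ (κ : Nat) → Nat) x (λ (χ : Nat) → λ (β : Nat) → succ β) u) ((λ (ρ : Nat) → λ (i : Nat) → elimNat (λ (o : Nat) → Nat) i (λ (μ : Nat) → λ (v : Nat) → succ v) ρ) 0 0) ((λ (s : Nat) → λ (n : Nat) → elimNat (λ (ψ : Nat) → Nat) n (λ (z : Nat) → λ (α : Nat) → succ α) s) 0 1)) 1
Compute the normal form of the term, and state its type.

resulting normal form:
  λ (γ : Eq (Eq Nat 1 1) (refl Nat 1) (refl Nat 1)) → 2
inferred type:
  Eq (Eq Nat 1 1) (refl Nat 1) (refl Nat 1) → Nat


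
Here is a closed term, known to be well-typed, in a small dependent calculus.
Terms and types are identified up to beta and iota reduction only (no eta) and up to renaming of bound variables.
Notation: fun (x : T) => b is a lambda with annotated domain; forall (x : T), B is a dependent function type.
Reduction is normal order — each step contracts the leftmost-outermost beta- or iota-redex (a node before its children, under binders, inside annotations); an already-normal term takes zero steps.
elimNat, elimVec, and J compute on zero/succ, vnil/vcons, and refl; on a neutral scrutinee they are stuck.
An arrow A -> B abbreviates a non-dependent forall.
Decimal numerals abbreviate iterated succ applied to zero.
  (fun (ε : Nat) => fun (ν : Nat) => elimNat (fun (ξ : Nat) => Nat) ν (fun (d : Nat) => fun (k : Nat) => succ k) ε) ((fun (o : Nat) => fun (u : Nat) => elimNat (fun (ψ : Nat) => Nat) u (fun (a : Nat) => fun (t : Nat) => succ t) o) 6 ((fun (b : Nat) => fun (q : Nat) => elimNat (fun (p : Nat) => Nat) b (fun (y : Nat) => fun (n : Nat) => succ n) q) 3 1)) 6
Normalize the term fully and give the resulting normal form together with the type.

resulting normal form:
  16
the term's type:
  Nat
observation: reduction starts at a beta-redex, and 60 normal-order steps reach the normal form.


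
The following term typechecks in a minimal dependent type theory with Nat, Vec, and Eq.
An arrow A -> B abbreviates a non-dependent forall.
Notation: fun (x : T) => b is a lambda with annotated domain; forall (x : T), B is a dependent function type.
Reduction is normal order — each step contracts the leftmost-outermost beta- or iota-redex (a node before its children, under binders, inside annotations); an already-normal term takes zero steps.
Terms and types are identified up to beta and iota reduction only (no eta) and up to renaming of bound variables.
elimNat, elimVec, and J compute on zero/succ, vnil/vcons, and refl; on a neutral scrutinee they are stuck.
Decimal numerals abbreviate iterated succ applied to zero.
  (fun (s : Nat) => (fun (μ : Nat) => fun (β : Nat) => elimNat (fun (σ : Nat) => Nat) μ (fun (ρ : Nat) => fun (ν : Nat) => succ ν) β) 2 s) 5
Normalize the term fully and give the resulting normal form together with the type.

normal form:
  7
the term's type:
  Nat


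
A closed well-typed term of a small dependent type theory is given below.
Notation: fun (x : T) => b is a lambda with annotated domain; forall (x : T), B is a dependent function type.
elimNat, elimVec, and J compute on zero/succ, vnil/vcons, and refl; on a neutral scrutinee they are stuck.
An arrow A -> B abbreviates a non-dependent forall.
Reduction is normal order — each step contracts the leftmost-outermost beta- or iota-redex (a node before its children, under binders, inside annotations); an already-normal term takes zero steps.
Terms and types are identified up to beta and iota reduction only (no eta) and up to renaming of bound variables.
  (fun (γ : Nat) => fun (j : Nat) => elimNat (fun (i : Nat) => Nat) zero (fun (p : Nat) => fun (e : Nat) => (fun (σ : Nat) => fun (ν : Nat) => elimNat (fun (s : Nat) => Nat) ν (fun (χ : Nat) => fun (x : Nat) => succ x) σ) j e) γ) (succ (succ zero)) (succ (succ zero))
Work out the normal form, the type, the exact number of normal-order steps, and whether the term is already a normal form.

resulting normal form:
  succ (succ (succ (succ zero)))
type:
  Nat
reduction steps (normal order): 27
term was already normal: no
first contracted redex: a beta-redex


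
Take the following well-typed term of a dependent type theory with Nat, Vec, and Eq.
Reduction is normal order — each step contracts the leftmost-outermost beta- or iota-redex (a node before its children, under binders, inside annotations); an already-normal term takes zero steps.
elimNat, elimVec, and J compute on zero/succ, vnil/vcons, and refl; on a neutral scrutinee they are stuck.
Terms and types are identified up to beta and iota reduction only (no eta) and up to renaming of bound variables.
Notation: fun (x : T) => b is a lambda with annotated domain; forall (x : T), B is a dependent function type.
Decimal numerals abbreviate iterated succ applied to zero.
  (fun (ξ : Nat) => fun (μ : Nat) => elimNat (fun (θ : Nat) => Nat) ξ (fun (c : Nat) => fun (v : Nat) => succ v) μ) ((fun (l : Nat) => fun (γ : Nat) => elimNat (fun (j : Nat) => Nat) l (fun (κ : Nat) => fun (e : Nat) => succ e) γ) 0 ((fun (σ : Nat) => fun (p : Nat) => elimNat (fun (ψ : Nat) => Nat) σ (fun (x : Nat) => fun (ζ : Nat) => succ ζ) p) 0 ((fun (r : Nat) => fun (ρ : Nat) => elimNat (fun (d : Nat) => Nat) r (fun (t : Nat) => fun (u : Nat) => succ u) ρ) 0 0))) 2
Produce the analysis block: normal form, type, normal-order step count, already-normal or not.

reduced normal form:
  2
the term's type:
  Nat
reduction steps (normal order): 18
started in normal form: no
first redex: a beta-redex


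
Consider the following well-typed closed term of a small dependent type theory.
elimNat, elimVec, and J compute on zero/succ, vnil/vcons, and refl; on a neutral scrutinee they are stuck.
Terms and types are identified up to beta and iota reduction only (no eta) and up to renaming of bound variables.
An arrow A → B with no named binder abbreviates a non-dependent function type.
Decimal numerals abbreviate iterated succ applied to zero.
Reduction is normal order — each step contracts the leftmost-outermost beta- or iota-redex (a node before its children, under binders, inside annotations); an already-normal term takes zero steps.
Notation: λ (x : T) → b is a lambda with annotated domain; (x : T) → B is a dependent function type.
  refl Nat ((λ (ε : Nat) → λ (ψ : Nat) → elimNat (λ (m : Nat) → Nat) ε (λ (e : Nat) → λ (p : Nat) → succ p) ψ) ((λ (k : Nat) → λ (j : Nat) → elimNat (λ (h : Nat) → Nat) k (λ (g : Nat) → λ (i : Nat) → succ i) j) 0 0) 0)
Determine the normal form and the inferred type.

normal form:
  refl Nat 0
the term's type:
  Eq Nat 0 0


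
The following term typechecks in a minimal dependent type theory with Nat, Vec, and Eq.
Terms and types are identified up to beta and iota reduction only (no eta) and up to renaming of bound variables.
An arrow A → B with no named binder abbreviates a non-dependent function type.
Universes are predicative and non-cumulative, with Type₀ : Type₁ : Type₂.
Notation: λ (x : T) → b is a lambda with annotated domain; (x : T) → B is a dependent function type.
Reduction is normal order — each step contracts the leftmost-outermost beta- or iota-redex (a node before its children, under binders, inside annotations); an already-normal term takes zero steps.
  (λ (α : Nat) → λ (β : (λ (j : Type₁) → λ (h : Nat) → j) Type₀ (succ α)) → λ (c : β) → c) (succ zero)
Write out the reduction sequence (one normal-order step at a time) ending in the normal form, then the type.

normal-order reduction sequence:
  (λ (α : Nat) → λ (β : (λ (j : Type₁) → λ (h : Nat) → j) Type₀ (succ α)) → λ (c : β) → c) (succ zero)
  ~> λ (α : (λ (β : Type₁) → λ (j : Nat) → β) Type₀ (succ (succ zero))) → λ (h : α) → h
  ~> λ (α : (λ (β : Nat) → Type₀) (succ (succ zero))) → λ (j : α) → j
  ~> λ (α : Type₀) → λ (β : α) → β
the term's type:
  (α : Type₀) → α → α


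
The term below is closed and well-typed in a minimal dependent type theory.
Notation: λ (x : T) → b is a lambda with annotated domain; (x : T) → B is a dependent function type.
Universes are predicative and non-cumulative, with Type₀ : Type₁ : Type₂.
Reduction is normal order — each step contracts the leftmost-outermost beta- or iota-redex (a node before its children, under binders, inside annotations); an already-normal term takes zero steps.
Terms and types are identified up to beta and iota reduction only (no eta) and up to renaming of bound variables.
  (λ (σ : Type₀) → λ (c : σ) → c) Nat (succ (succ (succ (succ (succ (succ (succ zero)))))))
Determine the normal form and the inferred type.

resulting normal form:
  succ (succ (succ (succ (succ (succ (succ zero))))))
the term's type:
  Nat


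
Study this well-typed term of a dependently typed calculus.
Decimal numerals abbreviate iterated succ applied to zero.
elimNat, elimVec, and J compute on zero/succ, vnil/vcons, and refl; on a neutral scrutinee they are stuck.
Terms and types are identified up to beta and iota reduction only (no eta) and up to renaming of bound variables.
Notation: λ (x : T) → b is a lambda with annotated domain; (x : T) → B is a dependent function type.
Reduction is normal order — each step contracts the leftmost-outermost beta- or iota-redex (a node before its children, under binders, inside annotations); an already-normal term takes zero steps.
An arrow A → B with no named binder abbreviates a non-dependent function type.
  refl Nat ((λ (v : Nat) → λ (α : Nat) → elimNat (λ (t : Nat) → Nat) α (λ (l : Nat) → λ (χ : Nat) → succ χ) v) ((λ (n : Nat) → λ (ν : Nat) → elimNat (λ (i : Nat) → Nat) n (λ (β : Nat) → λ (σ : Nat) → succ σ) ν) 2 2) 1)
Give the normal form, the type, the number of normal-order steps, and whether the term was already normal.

normal form:
  refl Nat 5
the term's type:
  Eq Nat 5 5
normal-order step count: 24
started in normal form: no
first contracted redex: a beta-redex


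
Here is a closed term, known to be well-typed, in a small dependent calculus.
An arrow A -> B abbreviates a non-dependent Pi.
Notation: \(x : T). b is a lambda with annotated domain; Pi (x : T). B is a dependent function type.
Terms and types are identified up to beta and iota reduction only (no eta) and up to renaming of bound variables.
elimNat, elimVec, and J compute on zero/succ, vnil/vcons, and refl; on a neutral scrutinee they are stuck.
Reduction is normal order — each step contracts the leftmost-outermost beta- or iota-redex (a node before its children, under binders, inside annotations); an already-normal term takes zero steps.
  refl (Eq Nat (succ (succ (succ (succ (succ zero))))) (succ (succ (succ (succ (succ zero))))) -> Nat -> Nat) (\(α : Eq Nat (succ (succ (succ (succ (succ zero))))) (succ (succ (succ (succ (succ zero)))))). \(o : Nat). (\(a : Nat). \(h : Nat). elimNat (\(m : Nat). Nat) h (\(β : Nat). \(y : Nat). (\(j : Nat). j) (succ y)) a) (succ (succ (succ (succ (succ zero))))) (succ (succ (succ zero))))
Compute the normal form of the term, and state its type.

reduced normal form:
  refl (Eq Nat (succ (succ (succ (succ (succ zero))))) (succ (succ (succ (succ (succ zero))))) -> Nat -> Nat) (\(α : Eq Nat (succ (succ (succ (succ (succ zero))))) (succ (succ (succ (succ (succ zero)))))). \(o : Nat). succ (succ (succ (succ (succ (succ (succ (succ zero))))))))
inferred type:
  Eq (Eq Nat (succ (succ (succ (succ (succ zero))))) (succ (succ (succ (succ (succ zero))))) -> Nat -> Nat) (\(α : Eq Nat (succ (succ (succ (succ (succ zero))))) (succ (succ (succ (succ (succ zero)))))). \(o : Nat). succ (succ (succ (succ (succ (succ (succ (succ zero)))))))) (\(a : Eq Nat (succ (succ (succ (succ (succ zero))))) (succ (succ (succ (succ (succ zero)))))). \(h : Nat). succ (succ (succ (succ (succ (succ (succ (succ zero))))))))
observation: the leftmost-outermost redex is a beta-redex, and normalization takes 23 steps.


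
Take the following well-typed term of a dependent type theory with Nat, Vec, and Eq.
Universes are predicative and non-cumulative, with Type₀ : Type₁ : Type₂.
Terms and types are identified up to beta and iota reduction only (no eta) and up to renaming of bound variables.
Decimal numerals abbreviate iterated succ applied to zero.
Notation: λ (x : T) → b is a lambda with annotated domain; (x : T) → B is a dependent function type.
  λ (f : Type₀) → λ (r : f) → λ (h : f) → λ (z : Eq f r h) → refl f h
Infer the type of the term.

inferred type:
  (f : Type₀) → (r : f) → (h : f) → (z : Eq f r h) → Eq f h h


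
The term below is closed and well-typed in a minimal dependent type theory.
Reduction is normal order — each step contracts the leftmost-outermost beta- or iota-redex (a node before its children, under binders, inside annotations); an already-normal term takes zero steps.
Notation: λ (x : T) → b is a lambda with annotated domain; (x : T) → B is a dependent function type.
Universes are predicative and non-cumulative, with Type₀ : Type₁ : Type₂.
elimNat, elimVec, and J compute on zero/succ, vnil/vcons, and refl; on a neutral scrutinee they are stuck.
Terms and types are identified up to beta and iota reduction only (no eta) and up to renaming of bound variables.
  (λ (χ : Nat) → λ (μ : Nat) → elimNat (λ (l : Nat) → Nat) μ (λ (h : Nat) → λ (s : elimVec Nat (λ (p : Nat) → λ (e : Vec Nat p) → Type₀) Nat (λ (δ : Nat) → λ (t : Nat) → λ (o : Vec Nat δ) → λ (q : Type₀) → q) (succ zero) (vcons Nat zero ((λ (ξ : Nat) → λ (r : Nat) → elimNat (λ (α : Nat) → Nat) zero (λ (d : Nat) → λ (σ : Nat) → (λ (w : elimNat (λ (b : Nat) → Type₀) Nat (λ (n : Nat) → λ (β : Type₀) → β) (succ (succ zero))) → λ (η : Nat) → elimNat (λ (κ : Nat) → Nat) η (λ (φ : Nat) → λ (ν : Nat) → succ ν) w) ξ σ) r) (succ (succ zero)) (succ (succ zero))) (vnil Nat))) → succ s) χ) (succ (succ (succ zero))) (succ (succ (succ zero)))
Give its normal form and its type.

reduced normal form:
  succ (succ (succ (succ (succ (succ zero)))))
the term's type:
  Nat
observation: 12 normal-order steps normalize the term, beginning with a beta-redex.


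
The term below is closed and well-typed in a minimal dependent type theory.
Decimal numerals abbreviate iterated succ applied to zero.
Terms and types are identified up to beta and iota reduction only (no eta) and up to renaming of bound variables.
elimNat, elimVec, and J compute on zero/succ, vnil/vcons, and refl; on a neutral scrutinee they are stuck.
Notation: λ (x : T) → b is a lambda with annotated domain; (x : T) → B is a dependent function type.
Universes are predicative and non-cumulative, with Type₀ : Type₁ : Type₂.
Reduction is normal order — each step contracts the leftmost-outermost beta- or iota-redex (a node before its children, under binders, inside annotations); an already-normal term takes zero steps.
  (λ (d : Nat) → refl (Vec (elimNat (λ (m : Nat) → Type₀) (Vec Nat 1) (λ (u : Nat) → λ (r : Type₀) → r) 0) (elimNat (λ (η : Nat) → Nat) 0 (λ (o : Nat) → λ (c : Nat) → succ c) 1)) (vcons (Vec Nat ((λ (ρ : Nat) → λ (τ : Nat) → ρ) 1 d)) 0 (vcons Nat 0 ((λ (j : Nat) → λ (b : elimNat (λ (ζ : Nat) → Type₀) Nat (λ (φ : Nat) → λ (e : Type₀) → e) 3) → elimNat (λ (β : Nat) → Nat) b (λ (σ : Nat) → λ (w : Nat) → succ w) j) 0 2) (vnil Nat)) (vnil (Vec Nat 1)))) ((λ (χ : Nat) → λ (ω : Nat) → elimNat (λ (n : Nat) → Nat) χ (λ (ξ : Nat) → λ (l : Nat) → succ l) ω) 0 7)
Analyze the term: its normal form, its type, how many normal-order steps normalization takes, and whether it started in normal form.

resulting normal form:
  refl (Vec (Vec Nat 1) 1) (vcons (Vec Nat 1) 0 (vcons Nat 0 2 (vnil Nat)) (vnil (Vec Nat 1)))
the term's type:
  Eq (Vec (Vec Nat 1) 1) (vcons (Vec Nat 1) 0 (vcons Nat 0 2 (vnil Nat)) (vnil (Vec Nat 1))) (vcons (Vec Nat 1) 0 (vcons Nat 0 2 (vnil Nat)) (vnil (Vec Nat 1)))
reduction steps (normal order): 11
started in normal form: no
first contracted redex: a beta-redex


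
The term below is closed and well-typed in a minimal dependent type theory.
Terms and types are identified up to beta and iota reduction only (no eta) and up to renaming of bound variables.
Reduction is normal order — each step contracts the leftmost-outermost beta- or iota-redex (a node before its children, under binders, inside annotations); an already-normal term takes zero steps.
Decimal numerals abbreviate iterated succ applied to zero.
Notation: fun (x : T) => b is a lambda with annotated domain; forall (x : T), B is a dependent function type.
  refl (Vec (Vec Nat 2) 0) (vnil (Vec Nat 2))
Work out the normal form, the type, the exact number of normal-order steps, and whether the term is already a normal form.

resulting normal form:
  refl (Vec (Vec Nat 2) 0) (vnil (Vec Nat 2))
type:
  Eq (Vec (Vec Nat 2) 0) (vnil (Vec Nat 2)) (vnil (Vec Nat 2))
reduction steps (normal order): 0
started in normal form: yes


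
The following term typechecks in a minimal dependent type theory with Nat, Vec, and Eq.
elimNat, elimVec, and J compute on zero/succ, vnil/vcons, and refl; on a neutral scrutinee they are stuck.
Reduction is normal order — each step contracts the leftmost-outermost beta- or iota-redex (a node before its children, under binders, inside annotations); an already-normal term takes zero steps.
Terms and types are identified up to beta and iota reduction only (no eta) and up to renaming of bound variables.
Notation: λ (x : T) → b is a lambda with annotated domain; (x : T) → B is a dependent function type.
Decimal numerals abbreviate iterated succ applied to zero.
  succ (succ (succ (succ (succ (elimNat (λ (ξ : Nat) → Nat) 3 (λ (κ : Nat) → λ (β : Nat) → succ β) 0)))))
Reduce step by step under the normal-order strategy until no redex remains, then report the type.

reduction (normal order):
  succ (succ (succ (succ (succ (elimNat (λ (ξ : Nat) → Nat) 3 (λ (κ : Nat) → λ (β : Nat) → succ β) 0)))))
  ~> 8
type:
  Nat


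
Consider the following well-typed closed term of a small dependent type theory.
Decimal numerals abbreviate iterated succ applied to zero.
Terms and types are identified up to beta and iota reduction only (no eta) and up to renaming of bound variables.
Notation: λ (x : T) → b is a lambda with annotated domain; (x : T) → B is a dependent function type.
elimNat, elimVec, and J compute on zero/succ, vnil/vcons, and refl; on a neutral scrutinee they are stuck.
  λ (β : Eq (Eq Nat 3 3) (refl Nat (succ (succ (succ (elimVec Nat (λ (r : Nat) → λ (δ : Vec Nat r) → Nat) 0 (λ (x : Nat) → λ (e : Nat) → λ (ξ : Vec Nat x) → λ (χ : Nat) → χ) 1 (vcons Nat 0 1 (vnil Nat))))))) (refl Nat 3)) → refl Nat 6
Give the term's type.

inferred type:
  (β : Eq (Eq Nat 3 3) (refl Nat 3) (refl Nat 3)) → Eq Nat 6 6


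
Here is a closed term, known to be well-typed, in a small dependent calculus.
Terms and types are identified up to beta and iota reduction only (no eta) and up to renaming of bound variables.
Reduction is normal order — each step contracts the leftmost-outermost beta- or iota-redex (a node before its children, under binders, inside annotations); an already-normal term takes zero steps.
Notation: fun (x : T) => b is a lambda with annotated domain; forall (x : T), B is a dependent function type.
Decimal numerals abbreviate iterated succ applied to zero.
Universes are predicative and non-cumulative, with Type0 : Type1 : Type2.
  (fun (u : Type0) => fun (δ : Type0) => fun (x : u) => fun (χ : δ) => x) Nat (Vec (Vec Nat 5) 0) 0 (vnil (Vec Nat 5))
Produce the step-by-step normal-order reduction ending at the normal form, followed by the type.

reduction (normal order):
  (fun (u : Type0) => fun (δ : Type0) => fun (x : u) => fun (χ : δ) => x) Nat (Vec (Vec Nat 5) 0) 0 (vnil (Vec Nat 5))
  ~> (fun (u : Type0) => fun (δ : Nat) => fun (x : u) => δ) (Vec (Vec Nat 5) 0) 0 (vnil (Vec Nat 5))
  ~> (fun (u : Nat) => fun (δ : Vec (Vec Nat 5) 0) => u) 0 (vnil (Vec Nat 5))
  ~> (fun (u : Vec (Vec Nat 5) 0) => 0) (vnil (Vec Nat 5))
  ~> 0
type:
  Nat


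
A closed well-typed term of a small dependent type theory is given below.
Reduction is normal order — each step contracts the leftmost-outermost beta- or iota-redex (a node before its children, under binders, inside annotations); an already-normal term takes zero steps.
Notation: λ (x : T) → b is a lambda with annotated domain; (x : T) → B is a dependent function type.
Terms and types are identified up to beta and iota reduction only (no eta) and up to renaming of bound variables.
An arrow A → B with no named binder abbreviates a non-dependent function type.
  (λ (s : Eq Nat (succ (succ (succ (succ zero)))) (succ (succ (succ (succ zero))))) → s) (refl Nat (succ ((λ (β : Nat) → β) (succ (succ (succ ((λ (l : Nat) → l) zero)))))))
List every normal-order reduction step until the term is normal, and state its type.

reduction (normal order):
  (λ (s : Eq Nat (succ (succ (succ (succ zero)))) (succ (succ (succ (succ zero))))) → s) (refl Nat (succ ((λ (β : Nat) → β) (succ (succ (succ ((λ (l : Nat) → l) zero)))))))
  ~> refl Nat (succ ((λ (s : Nat) → s) (succ (succ (succ ((λ (β : Nat) → β) zero))))))
  ~> refl Nat (succ (succ (succ (succ ((λ (s : Nat) → s) zero)))))
  ~> refl Nat (succ (succ (succ (succ zero))))
the term's type:
  Eq Nat (succ (succ (succ (succ zero)))) (succ (succ (succ (succ zero))))


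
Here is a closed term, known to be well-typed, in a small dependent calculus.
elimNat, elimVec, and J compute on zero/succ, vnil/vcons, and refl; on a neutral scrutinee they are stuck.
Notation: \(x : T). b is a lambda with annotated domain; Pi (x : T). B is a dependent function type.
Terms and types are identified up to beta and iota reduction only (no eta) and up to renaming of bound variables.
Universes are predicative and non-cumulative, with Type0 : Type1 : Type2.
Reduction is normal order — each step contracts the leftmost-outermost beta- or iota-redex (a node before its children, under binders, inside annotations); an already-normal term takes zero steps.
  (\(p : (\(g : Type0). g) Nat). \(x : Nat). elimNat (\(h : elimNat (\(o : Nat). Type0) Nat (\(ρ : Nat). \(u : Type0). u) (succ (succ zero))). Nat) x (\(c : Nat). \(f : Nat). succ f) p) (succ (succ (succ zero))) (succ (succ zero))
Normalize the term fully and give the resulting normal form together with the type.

reduced normal form:
  succ (succ (succ (succ (succ zero))))
type:
  Nat
observation: 12 normal-order steps separate the term from its normal form.


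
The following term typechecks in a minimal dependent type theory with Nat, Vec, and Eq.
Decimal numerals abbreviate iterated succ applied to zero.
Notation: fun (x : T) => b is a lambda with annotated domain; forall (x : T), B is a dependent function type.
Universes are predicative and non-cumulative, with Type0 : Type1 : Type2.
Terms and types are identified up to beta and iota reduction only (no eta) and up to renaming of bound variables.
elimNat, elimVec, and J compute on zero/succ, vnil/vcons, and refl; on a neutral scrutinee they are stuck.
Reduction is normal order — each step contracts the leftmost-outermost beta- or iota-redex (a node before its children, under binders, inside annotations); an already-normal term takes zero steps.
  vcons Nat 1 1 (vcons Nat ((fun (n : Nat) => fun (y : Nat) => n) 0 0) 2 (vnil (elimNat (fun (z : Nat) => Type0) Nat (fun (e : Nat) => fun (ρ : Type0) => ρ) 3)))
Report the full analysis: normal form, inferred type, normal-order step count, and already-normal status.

reduced normal form:
  vcons Nat 1 1 (vcons Nat 0 2 (vnil Nat))
inferred type:
  Vec Nat 2
reduction steps (normal order): 12
started in normal form: no
first redex: a beta-redex


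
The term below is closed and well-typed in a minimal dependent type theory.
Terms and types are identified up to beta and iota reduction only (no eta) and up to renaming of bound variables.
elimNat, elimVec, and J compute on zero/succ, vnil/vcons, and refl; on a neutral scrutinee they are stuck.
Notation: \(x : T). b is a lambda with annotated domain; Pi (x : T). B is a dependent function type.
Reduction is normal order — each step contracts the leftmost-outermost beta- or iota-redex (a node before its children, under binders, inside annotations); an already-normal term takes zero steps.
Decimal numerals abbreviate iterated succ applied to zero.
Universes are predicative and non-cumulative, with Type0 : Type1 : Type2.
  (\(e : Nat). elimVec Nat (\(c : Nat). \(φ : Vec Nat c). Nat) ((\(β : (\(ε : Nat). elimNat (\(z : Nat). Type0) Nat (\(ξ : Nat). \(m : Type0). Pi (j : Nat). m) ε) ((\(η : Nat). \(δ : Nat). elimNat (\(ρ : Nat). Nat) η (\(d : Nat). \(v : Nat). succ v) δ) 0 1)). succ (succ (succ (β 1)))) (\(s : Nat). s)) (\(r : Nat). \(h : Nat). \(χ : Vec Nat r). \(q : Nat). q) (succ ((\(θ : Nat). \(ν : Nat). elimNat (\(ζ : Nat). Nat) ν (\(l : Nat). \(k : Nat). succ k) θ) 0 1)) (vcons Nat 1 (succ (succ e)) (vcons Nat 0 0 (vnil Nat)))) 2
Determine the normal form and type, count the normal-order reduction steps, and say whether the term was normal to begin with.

resulting normal form:
  4
the term's type:
  Nat
normal-order step count: 14
term was already normal: no
first redex: a beta-redex


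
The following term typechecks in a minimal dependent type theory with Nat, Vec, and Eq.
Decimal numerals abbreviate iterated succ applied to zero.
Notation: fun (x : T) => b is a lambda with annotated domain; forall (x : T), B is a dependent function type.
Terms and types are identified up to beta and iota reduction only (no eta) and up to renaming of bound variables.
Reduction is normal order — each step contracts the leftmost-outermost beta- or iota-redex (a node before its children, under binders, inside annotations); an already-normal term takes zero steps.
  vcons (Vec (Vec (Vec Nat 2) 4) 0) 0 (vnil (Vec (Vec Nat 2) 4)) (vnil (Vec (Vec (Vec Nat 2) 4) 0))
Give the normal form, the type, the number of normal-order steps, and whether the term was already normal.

reduced normal form:
  vcons (Vec (Vec (Vec Nat 2) 4) 0) 0 (vnil (Vec (Vec Nat 2) 4)) (vnil (Vec (Vec (Vec Nat 2) 4) 0))
inferred type:
  Vec (Vec (Vec (Vec Nat 2) 4) 0) 1
reduction steps (normal order): 0
started in normal form: yes


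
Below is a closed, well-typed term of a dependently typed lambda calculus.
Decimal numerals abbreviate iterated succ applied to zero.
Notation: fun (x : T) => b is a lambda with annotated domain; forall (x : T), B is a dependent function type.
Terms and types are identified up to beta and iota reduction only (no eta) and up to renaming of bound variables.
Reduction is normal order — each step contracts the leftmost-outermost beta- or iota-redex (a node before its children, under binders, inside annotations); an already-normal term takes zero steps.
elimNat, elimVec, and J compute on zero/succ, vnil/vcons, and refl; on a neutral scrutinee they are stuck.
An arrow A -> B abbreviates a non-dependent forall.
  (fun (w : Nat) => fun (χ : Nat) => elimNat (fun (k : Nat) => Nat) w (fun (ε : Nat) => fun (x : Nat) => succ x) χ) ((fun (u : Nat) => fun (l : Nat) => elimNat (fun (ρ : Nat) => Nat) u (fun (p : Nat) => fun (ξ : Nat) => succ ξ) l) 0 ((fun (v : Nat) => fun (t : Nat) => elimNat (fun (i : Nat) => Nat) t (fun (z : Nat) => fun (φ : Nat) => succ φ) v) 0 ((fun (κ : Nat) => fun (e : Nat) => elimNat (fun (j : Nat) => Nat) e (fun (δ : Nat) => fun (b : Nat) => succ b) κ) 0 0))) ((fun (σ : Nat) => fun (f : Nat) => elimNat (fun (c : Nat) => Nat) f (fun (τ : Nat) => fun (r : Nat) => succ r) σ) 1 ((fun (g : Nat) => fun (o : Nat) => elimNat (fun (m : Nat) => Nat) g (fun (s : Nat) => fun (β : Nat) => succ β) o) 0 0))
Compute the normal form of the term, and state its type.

normal form:
  1
the term's type:
  Nat


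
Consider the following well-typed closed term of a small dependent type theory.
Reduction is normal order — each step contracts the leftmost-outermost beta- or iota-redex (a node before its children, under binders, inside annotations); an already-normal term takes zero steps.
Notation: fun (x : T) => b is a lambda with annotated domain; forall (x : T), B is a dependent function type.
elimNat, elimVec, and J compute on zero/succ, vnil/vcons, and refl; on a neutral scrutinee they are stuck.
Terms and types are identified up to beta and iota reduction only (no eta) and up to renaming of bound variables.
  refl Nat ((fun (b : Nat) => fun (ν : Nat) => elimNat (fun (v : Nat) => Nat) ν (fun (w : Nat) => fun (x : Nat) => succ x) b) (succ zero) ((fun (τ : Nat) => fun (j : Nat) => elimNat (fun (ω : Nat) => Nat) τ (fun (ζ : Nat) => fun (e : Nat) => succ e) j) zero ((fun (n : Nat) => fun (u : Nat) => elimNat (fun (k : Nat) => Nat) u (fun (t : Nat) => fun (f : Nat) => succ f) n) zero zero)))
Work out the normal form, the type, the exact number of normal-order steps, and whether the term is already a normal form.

resulting normal form:
  refl Nat (succ zero)
inferred type:
  Eq Nat (succ zero) (succ zero)
reduction steps (normal order): 12
already normal: no
first redex: a beta-redex


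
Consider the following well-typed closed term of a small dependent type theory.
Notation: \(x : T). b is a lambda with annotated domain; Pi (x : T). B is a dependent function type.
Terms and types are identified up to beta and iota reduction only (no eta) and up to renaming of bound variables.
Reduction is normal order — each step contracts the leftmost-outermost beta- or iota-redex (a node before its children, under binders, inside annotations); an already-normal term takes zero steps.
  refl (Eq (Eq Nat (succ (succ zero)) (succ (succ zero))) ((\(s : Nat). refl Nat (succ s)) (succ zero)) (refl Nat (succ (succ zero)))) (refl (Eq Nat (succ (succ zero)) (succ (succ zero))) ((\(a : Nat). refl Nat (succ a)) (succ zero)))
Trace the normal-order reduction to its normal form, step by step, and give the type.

normal-order reduction:
  refl (Eq (Eq Nat (succ (succ zero)) (succ (succ zero))) ((\(s : Nat). refl Nat (succ s)) (succ zero)) (refl Nat (succ (succ zero)))) (refl (Eq Nat (succ (succ zero)) (succ (succ zero))) ((\(a : Nat). refl Nat (succ a)) (succ zero)))
  ~> refl (Eq (Eq Nat (succ (succ zero)) (succ (succ zero))) (refl Nat (succ (succ zero))) (refl Nat (succ (succ zero)))) (refl (Eq Nat (succ (succ zero)) (succ (succ zero))) ((\(s : Nat). refl Nat (succ s)) (succ zero)))
  ~> refl (Eq (Eq Nat (succ (succ zero)) (succ (succ zero))) (refl Nat (succ (succ zero))) (refl Nat (succ (succ zero)))) (refl (Eq Nat (succ (succ zero)) (succ (succ zero))) (refl Nat (succ (succ zero))))
inferred type:
  Eq (Eq (Eq Nat (succ (succ zero)) (succ (succ zero))) (refl Nat (succ (succ zero))) (refl Nat (succ (succ zero)))) (refl (Eq Nat (succ (succ zero)) (succ (succ zero))) (refl Nat (succ (succ zero)))) (refl (Eq Nat (succ (succ zero)) (succ (succ zero))) (refl Nat (succ (succ zero))))
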